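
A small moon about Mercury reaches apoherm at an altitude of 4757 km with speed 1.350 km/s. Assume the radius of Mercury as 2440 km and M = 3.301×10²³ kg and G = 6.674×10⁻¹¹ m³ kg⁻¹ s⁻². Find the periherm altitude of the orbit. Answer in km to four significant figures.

periherm altitude ≈ 610.5 km

μ = GM = 6.674×10⁻¹¹ × 3.301×10²³ = 2.203×10¹³ m³/s².
r_a = 2440 + 4757 = 7197.0 km = 7.197×10⁶ m.
Specific energy ε = v²/2 − μ/r = -2.150×10⁶ J/kg, so a = −μ/(2ε) = 5.124×10⁶ m.
The apsides satisfy r_p + r_a = 2a, so the periherm radius is 2a − r_a = 3.051×10⁶ m = 3050.5 km.
Periherm altitude = 3050.5 − 2440 = 610.54 km.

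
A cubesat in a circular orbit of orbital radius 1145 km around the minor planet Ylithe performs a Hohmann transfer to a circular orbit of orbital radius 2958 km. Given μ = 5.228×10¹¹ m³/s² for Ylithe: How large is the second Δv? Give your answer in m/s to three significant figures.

Δv ≈ 106 m/s

r₁ = 1145 km = 1.145×10⁶ m.
r₂ = 2958 km = 2.958×10⁶ m.
Transfer ellipse a_t = (r₁ + r₂)/2 = 2.052×10⁶ m.
At r₁: circular v_c1 = √(μ/r₁) = 675.7 m/s; transfer-periapsis v_p = √[μ(2/r₁ − 1/a_t)] = 811.4 m/s.
At r₂: circular v_c2 = √(μ/r₂) = 420.4 m/s; transfer-apoapsis v_a = √[μ(2/r₂ − 1/a_t)] = 314.1 m/s.
Δv₂ = v_c2 − v_a = 106.3 m/s.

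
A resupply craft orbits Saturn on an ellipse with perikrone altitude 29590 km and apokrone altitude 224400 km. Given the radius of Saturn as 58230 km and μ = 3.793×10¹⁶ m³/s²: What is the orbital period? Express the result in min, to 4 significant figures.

r_p = 58230 + 29590 = 87820 km = 8.7820×10⁷ m.
r_a = 58230 + 224400 = 282630 km = 2.8263×10⁸ m.
Semi-major axis a = (r_p + r_a)/2 = (87820 + 2.8263×10⁵)/2 = 1.8522×10⁵ km = 1.852×10⁸ m.
By Kepler's third law T = 2π√(a³/μ) = 2π × 1.294×10⁴ = 8.133×10⁴ s.
= 1355 min.

T ≈ 1355 min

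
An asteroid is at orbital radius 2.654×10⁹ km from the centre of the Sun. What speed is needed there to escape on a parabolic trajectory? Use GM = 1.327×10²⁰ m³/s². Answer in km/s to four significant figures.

v_esc ≈ 10.00 km/s

r = 2.654×10⁹ km = 2.654×10¹² m.
Escape speed v_esc = √(2μ/r) = √(2 × 1.327×10²⁰ / 2.654×10¹²) = √(1.000×10⁸) = 10000 m/s.
= 10.00 km/s.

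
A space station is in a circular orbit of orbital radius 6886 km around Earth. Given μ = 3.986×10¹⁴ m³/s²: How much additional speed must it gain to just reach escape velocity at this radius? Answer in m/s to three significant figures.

r = 6886 km = 6.886×10⁶ m.
Circular speed v_c = √(μ/r) = 7608 m/s.
Escape speed v_esc = √(2μ/r) = √2 × v_c = 10760 m/s.
Δv = v_esc − v_c = 3151 m/s.

Δv ≈ 3150 m/s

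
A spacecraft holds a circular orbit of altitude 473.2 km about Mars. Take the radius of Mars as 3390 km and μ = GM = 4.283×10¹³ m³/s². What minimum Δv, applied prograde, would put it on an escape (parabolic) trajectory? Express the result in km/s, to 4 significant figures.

Δv ≈ 1.379 km/s

r = 3390 + 473.2 = 3863.2 km = 3.8632×10⁶ m.
Circular speed v_c = √(μ/r) = 3330 m/s.
Escape speed v_esc = √(2μ/r) = √2 × v_c = 4709 m/s.
Δv = v_esc − v_c = 1379 m/s = 1.379 km/s.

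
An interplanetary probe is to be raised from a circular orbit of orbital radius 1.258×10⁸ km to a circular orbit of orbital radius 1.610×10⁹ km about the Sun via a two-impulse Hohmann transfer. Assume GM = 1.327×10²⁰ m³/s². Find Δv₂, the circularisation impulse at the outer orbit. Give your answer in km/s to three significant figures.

r₁ = 1.258×10⁸ km = 1.258×10¹¹ m.
r₂ = 1.610×10⁹ km = 1.610×10¹² m.
Transfer ellipse a_t = (r₁ + r₂)/2 = 8.679×10¹¹ m.
At r₁: circular v_c1 = √(μ/r₁) = 32480 m/s; transfer-perihelion v_p = √[μ(2/r₁ − 1/a_t)] = 44240 m/s.
At r₂: circular v_c2 = √(μ/r₂) = 9079 m/s; transfer-aphelion v_a = √[μ(2/r₂ − 1/a_t)] = 3456 m/s.
Δv₂ = v_c2 − v_a = 5622 m/s.
= 5.622 km/s.

Δv ≈ 5.62 km/s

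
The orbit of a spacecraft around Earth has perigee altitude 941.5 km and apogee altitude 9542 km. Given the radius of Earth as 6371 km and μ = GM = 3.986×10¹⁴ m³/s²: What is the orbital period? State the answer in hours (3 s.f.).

T ≈ 3.46 hours

r_p = 6371 + 941.5 = 7312.5 km = 7.3125×10⁶ m.
r_a = 6371 + 9542 = 15913 km = 1.5913×10⁷ m.
Semi-major axis a = (r_p + r_a)/2 = (7312.5 + 15913)/2 = 11613 km = 1.161×10⁷ m.
By Kepler's third law T = 2π√(a³/μ) = 2π × 1.982×10³ = 1.245×10⁴ s.
= 3.459 hours.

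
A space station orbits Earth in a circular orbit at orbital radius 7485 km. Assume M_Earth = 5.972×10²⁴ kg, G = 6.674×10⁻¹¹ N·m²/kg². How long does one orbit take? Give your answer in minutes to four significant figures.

μ = GM = 6.674×10⁻¹¹ × 5.972×10²⁴ = 3.986×10¹⁴ m³/s².
r = 7485 km = 7.485×10⁶ m.
Kepler's third law: T = 2π√(r³/μ) = 2π√((7.485×10⁶)³ / 3.986×10¹⁴).
r³/μ = 1.052×10⁶ s², so T = 2π × 1.026×10³ = 6.445×10³ s.
Converting: 6.445×10³ s ÷ 60.00 = 107.4 minutes.

T ≈ 107.4 minutes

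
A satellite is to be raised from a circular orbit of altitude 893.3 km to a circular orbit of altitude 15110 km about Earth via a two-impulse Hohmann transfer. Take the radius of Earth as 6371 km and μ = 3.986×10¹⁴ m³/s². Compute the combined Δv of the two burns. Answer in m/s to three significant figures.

Δv_total ≈ 2890 m/s

r₁ = 6371 + 893.3 = 7264.3 km = 7.2643×10⁶ m.
r₂ = 6371 + 15110 = 21481 km = 2.1481×10⁷ m.
Transfer ellipse a_t = (r₁ + r₂)/2 = 1.437×10⁷ m.
At r₁: circular v_c1 = √(μ/r₁) = 7408 m/s; transfer-perigee v_p = √[μ(2/r₁ − 1/a_t)] = 9056 m/s.
Δv₁ = v_p − v_c1 = 1648 m/s.
At r₂: circular v_c2 = √(μ/r₂) = 4308 m/s; transfer-apogee v_a = √[μ(2/r₂ − 1/a_t)] = 3062 m/s.
Δv₂ = v_c2 − v_a = 1245 m/s.
Total Δv = Δv₁ + Δv₂ = 2894 m/s.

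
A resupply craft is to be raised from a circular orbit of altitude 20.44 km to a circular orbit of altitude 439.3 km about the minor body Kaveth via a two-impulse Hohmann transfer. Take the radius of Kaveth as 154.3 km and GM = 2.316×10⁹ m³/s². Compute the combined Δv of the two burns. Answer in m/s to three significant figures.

r₁ = 154.3 + 20.44 = 174.74 km = 1.7474×10⁵ m.
r₂ = 154.3 + 439.3 = 593.60 km = 5.9360×10⁵ m.
Transfer ellipse a_t = (r₁ + r₂)/2 = 3.842×10⁵ m.
At r₁: circular v_c1 = √(μ/r₁) = 115.1 m/s; transfer-periapsis v_p = √[μ(2/r₁ − 1/a_t)] = 143.1 m/s.
Δv₁ = v_p − v_c1 = 27.98 m/s.
At r₂: circular v_c2 = √(μ/r₂) = 62.46 m/s; transfer-apoapsis v_a = √[μ(2/r₂ − 1/a_t)] = 42.13 m/s.
Δv₂ = v_c2 − v_a = 20.34 m/s.
Total Δv = Δv₁ + Δv₂ = 48.32 m/s.

Δv_total ≈ 48.3 m/s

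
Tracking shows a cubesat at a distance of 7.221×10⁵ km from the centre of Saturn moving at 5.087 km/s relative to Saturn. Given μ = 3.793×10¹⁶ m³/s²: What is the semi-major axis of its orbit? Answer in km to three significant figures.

r = 7.221×10⁸ m.
Vis-viva rearranged: 1/a = 2/r − v²/μ = 2.770×10⁻⁹ − 6.822×10⁻¹⁰ = 2.087×10⁻⁹ m⁻¹.
a = 4.791×10⁸ m = 4.7905×10⁵ km.

a ≈ 4.79×10⁵ km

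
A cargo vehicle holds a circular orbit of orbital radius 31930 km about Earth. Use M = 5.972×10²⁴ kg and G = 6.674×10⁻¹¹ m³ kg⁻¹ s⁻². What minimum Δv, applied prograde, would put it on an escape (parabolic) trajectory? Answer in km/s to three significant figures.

Δv ≈ 1.46 km/s

μ = GM = 6.674×10⁻¹¹ × 5.972×10²⁴ = 3.986×10¹⁴ m³/s².
r = 31930 km = 3.193×10⁷ m.
Circular speed v_c = √(μ/r) = 3533 m/s.
Escape speed v_esc = √(2μ/r) = √2 × v_c = 4997 m/s.
Δv = v_esc − v_c = 1463 m/s = 1.463 km/s.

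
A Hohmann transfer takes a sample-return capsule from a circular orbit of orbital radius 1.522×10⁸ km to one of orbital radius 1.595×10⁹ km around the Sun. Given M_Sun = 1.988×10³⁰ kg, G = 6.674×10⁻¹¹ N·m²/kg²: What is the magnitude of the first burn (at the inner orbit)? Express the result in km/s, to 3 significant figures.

μ = GM = 6.674×10⁻¹¹ × 1.988×10³⁰ = 1.327×10²⁰ m³/s².
r₁ = 1.522×10⁸ km = 1.522×10¹¹ m.
r₂ = 1.595×10⁹ km = 1.595×10¹² m.
Transfer ellipse a_t = (r₁ + r₂)/2 = 8.736×10¹¹ m.
At r₁: circular v_c1 = √(μ/r₁) = 29530 m/s; transfer-perihelion v_p = √[μ(2/r₁ − 1/a_t)] = 39890 m/s.
Δv₁ = v_p − v_c1 = 10370 m/s.
= 10.37 km/s.

Δv ≈ 10.4 km/s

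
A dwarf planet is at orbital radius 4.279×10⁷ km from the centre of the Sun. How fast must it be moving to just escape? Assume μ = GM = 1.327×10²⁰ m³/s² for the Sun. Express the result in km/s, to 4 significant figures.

v_esc ≈ 78.76 km/s

r = 4.279×10⁷ km = 4.279×10¹⁰ m.
Escape speed v_esc = √(2μ/r) = √(2 × 1.327×10²⁰ / 4.279×10¹⁰) = √(6.202×10⁹) = 78760 m/s.
= 78.76 km/s.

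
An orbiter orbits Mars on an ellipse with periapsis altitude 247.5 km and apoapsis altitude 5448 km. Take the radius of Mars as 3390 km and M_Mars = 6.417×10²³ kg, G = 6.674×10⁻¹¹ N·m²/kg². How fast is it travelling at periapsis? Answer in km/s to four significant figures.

μ = GM = 6.674×10⁻¹¹ × 6.417×10²³ = 4.283×10¹³ m³/s².
r_p = 3390 + 247.5 = 3637.5 km = 3.6375×10⁶ m.
r_a = 3390 + 5448 = 8838.0 km = 8.8380×10⁶ m.
Semi-major axis a = (r_p + r_a)/2 = 6237.8 km = 6.238×10⁶ m.
Vis-viva: v² = μ(2/r − 1/a) = 4.283×10¹³ × (5.498×10⁻⁷ − 1.603×10⁻⁷) = 1.668×10⁷ m²/s².
v = 4084 m/s = 4.084 km/s.

v ≈ 4.084 km/s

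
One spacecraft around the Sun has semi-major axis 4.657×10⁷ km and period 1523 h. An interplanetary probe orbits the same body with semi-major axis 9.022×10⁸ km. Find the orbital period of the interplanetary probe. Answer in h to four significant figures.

Kepler's third law: T² ∝ a³, so T₂ = T₁ (a₂/a₁)^(3/2).
a₂/a₁ = 19.37, (a₂/a₁)^(3/2) = 85.27.
T₂ = 1523 × 85.27 = 1.299×10⁵ h.

T₂ ≈ 1.299×10⁵ h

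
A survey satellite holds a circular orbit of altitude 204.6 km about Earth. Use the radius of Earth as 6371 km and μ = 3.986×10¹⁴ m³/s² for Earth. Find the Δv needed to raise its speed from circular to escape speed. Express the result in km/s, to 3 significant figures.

Δv ≈ 3.22 km/s

r = 6371 + 204.6 = 6575.6 km = 6.5756×10⁶ m.
Circular speed v_c = √(μ/r) = 7786 m/s.
Escape speed v_esc = √(2μ/r) = √2 × v_c = 11010 m/s.
Δv = v_esc − v_c = 3225 m/s = 3.225 km/s.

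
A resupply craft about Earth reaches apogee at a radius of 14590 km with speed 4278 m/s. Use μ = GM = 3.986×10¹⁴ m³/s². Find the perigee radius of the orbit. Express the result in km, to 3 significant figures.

perigee radius ≈ 7350 km

r_a = 1.459×10⁷ m.
Specific energy ε = v²/2 − μ/r = -1.817×10⁷ J/kg, so a = −μ/(2ε) = 1.097×10⁷ m.
The apsides satisfy r_p + r_a = 2a, so the perigee radius is 2a − r_a = 7.348×10⁶ m = 7347.9 km.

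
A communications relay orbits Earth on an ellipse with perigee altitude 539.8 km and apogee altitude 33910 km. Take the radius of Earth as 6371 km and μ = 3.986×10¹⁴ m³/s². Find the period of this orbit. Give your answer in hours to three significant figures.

T ≈ 10.0 hours

r_p = 6371 + 539.8 = 6910.8 km = 6.9108×10⁶ m.
r_a = 6371 + 33910 = 40281 km = 4.0281×10⁷ m.
Semi-major axis a = (r_p + r_a)/2 = (6910.8 + 40281)/2 = 23596 km = 2.360×10⁷ m.
By Kepler's third law T = 2π√(a³/μ) = 2π × 5.741×10³ = 3.607×10⁴ s.
= 10.02 hours.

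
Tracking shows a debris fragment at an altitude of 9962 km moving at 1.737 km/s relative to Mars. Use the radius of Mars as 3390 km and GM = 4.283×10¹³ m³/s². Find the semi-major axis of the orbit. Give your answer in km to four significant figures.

r = 3390 + 9962 = 13352 km = 1.335×10⁷ m.
Specific orbital energy ε = v²/2 − μ/r = (1737)²/2 − 4.283×10¹³/1.335×10⁷ = -1.699×10⁶ J/kg.
Since ε = −μ/(2a), a = −μ/(2ε) = 1.260×10⁷ m = 12603 km.

a ≈ 12600 km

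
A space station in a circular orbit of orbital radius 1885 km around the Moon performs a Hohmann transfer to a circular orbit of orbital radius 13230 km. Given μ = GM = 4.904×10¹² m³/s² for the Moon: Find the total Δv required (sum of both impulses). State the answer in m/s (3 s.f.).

r₁ = 1885 km = 1.885×10⁶ m.
r₂ = 13230 km = 1.323×10⁷ m.
Transfer ellipse a_t = (r₁ + r₂)/2 = 7.558×10⁶ m.
At r₁: circular v_c1 = √(μ/r₁) = 1613 m/s; transfer-perilune v_p = √[μ(2/r₁ − 1/a_t)] = 2134 m/s.
Δv₁ = v_p − v_c1 = 521.1 m/s.
At r₂: circular v_c2 = √(μ/r₂) = 608.8 m/s; transfer-apolune v_a = √[μ(2/r₂ − 1/a_t)] = 304.1 m/s.
Δv₂ = v_c2 − v_a = 304.8 m/s.
Total Δv = Δv₁ + Δv₂ = 825.9 m/s.

Δv_total ≈ 826 m/s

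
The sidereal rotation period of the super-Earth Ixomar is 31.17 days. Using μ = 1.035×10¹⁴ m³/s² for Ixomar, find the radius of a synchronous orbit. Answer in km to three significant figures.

T = 31.17 days = 2.693×10⁶ s.
A synchronous orbit has period T, so by Kepler's third law a = (μT²/4π²)^(1/3).
μT²/4π² = 1.035×10¹⁴ × (2.693×10⁶)² / 39.48 = 1.901×10²⁵ m³.
a = 2.669×10⁸ m = 2.6691×10⁵ km.

r_sync ≈ 2.67×10⁵ km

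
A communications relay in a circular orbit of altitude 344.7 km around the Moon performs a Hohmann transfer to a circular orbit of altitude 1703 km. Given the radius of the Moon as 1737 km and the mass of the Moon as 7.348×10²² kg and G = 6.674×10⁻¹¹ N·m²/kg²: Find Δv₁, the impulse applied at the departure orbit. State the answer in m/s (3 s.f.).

Δv ≈ 178 m/s

μ = GM = 6.674×10⁻¹¹ × 7.348×10²² = 4.904×10¹² m³/s².
r₁ = 1737 + 344.7 = 2081.7 km = 2.0817×10⁶ m.
r₂ = 1737 + 1703 = 3440.0 km = 3.4400×10⁶ m.
Transfer ellipse a_t = (r₁ + r₂)/2 = 2.761×10⁶ m.
At r₁: circular v_c1 = √(μ/r₁) = 1535 m/s; transfer-perilune v_p = √[μ(2/r₁ − 1/a_t)] = 1713 m/s.
Δv₁ = v_p − v_c1 = 178.4 m/s.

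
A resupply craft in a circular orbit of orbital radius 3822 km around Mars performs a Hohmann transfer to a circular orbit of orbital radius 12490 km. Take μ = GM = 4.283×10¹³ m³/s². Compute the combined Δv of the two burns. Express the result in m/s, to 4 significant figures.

r₁ = 3822 km = 3.822×10⁶ m.
r₂ = 12490 km = 1.249×10⁷ m.
Transfer ellipse a_t = (r₁ + r₂)/2 = 8.156×10⁶ m.
At r₁: circular v_c1 = √(μ/r₁) = 3348 m/s; transfer-periapsis v_p = √[μ(2/r₁ − 1/a_t)] = 4143 m/s.
Δv₁ = v_p − v_c1 = 795.0 m/s.
At r₂: circular v_c2 = √(μ/r₂) = 1852 m/s; transfer-apoapsis v_a = √[μ(2/r₂ − 1/a_t)] = 1268 m/s.
Δv₂ = v_c2 − v_a = 584.1 m/s.
Total Δv = Δv₁ + Δv₂ = 1379 m/s.

Δv_total ≈ 1379 m/s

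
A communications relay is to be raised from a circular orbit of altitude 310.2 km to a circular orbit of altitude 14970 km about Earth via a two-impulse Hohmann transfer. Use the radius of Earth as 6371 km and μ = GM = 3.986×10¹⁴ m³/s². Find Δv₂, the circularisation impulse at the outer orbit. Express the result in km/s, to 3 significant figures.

Δv ≈ 1.34 km/s

r₁ = 6371 + 310.2 = 6681.2 km = 6.6812×10⁶ m.
r₂ = 6371 + 14970 = 21341 km = 2.1341×10⁷ m.
Transfer ellipse a_t = (r₁ + r₂)/2 = 1.401×10⁷ m.
At r₁: circular v_c1 = √(μ/r₁) = 7724 m/s; transfer-perigee v_p = √[μ(2/r₁ − 1/a_t)] = 9533 m/s.
At r₂: circular v_c2 = √(μ/r₂) = 4322 m/s; transfer-apogee v_a = √[μ(2/r₂ − 1/a_t)] = 2984 m/s.
Δv₂ = v_c2 − v_a = 1337 m/s.
= 1.337 km/s.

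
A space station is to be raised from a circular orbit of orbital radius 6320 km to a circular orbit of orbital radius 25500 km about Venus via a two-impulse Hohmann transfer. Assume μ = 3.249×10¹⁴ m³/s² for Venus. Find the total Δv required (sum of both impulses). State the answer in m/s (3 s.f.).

r₁ = 6320 km = 6.320×10⁶ m.
r₂ = 25500 km = 2.550×10⁷ m.
Transfer ellipse a_t = (r₁ + r₂)/2 = 1.591×10⁷ m.
At r₁: circular v_c1 = √(μ/r₁) = 7170 m/s; transfer-periapsis v_p = √[μ(2/r₁ − 1/a_t)] = 9077 m/s.
Δv₁ = v_p − v_c1 = 1907 m/s.
At r₂: circular v_c2 = √(μ/r₂) = 3569 m/s; transfer-apoapsis v_a = √[μ(2/r₂ − 1/a_t)] = 2250 m/s.
Δv₂ = v_c2 − v_a = 1320 m/s.
Total Δv = Δv₁ + Δv₂ = 3227 m/s.

Δv_total ≈ 3230 m/s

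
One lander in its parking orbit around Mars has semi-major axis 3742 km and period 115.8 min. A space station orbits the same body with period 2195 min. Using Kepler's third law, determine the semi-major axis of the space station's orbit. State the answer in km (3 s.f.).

a₂ ≈ 26600 km

Kepler's third law: a³ ∝ T², so a₂ = a₁ (T₂/T₁)^(2/3).
T₂/T₁ = 18.96, (T₂/T₁)^(2/3) = 7.109.
a₂ = 3742 × 7.109 = 26600 km.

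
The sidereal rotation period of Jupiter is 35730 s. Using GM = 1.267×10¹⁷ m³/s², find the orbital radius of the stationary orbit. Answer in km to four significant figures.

A synchronous orbit has period T, so by Kepler's third law a = (μT²/4π²)^(1/3).
μT²/4π² = 1.267×10¹⁷ × (3.573×10⁴)² / 39.48 = 4.097×10²⁴ m³.
a = 1.600×10⁸ m = 1.6002×10⁵ km.

r_sync ≈ 1.600×10⁵ km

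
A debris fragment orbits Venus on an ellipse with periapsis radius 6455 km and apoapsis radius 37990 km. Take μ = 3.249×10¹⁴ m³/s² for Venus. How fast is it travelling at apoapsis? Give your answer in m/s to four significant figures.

Semi-major axis a = (r_p + r_a)/2 = 22222 km = 2.222×10⁷ m.
Vis-viva: v² = μ(2/r − 1/a) = 3.249×10¹⁴ × (5.265×10⁻⁸ − 4.500×10⁻⁸) = 2.484×10⁶ m²/s².
v = 1576 m/s.

v ≈ 1576 m/s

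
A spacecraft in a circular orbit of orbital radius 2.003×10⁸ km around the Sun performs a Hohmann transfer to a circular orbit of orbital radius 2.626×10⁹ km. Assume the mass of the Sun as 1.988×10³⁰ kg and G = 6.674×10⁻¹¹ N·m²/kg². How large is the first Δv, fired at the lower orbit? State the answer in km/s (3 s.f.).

μ = GM = 6.674×10⁻¹¹ × 1.988×10³⁰ = 1.327×10²⁰ m³/s².
r₁ = 2.003×10⁸ km = 2.003×10¹¹ m.
r₂ = 2.626×10⁹ km = 2.626×10¹² m.
Transfer ellipse a_t = (r₁ + r₂)/2 = 1.413×10¹² m.
At r₁: circular v_c1 = √(μ/r₁) = 25740 m/s; transfer-perihelion v_p = √[μ(2/r₁ − 1/a_t)] = 35080 m/s.
Δv₁ = v_p − v_c1 = 9347 m/s.
= 9.347 km/s.

Δv ≈ 9.35 km/s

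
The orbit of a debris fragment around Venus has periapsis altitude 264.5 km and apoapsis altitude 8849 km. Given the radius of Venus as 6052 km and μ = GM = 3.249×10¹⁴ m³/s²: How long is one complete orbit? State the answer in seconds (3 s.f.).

r_p = 6052 + 264.5 = 6316.5 km = 6.3165×10⁶ m.
r_a = 6052 + 8849 = 14901 km = 1.4901×10⁷ m.
Semi-major axis a = (r_p + r_a)/2 = (6316.5 + 14901)/2 = 10609 km = 1.061×10⁷ m.
By Kepler's third law T = 2π√(a³/μ) = 2π × 1.917×10³ = 1.204×10⁴ s.

T ≈ 12000 seconds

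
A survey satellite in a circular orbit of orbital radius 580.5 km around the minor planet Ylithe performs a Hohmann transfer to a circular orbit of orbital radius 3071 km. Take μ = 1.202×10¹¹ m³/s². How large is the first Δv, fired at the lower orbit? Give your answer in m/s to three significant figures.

Δv ≈ 135 m/s

r₁ = 580.5 km = 5.805×10⁵ m.
r₂ = 3071 km = 3.071×10⁶ m.
Transfer ellipse a_t = (r₁ + r₂)/2 = 1.826×10⁶ m.
At r₁: circular v_c1 = √(μ/r₁) = 455.0 m/s; transfer-periapsis v_p = √[μ(2/r₁ − 1/a_t)] = 590.2 m/s.
Δv₁ = v_p − v_c1 = 135.1 m/s.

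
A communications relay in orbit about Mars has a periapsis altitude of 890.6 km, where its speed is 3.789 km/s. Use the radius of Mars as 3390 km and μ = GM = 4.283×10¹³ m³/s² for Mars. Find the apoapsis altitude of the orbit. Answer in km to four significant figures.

r_p = 3390 + 890.6 = 4280.6 km = 4.281×10⁶ m.
Specific energy ε = v²/2 − μ/r = -2.827×10⁶ J/kg, so a = −μ/(2ε) = 7.574×10⁶ m.
The apsides satisfy r_p + r_a = 2a, so the apoapsis radius is 2a − r_p = 1.087×10⁷ m = 10868 km.
Apoapsis altitude = 10868 − 3390 = 7477.9 km.

apoapsis altitude ≈ 7478 km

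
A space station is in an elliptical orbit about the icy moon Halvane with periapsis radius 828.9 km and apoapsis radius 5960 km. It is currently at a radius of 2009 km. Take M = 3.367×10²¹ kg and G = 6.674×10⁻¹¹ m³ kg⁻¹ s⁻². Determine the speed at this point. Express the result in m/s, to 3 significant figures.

μ = GM = 6.674×10⁻¹¹ × 3.367×10²¹ = 2.247×10¹¹ m³/s².
Semi-major axis a = (r_p + r_a)/2 = 3394.4 km = 3.394×10⁶ m.
Vis-viva: v² = μ(2/r − 1/a) = 2.247×10¹¹ × (9.955×10⁻⁷ − 2.946×10⁻⁷) = 1.575×10⁵ m²/s².
v = 396.9 m/s.

v ≈ 397 m/s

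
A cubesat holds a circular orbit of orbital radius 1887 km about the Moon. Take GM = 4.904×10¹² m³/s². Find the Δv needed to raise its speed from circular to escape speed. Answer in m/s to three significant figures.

r = 1887 km = 1.887×10⁶ m.
Circular speed v_c = √(μ/r) = 1612 m/s.
Escape speed v_esc = √(2μ/r) = √2 × v_c = 2280 m/s.
Δv = v_esc − v_c = 667.7 m/s.

Δv ≈ 668 m/s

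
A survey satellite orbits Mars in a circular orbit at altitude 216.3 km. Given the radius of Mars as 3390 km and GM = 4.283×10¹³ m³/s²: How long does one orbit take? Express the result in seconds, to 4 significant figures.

T ≈ 6575 seconds

r = 3390 + 216.3 = 3606.3 km = 3.6063×10⁶ m.
Kepler's third law: T = 2π√(r³/μ) = 2π√((3.606×10⁶)³ / 4.283×10¹³).
r³/μ = 1.095×10⁶ s², so T = 2π × 1.046×10³ = 6.575×10³ s.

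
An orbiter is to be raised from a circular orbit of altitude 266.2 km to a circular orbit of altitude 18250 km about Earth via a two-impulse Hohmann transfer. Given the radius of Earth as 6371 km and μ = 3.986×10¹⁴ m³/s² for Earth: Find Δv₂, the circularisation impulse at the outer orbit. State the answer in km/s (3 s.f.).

Δv ≈ 1.40 km/s

r₁ = 6371 + 266.2 = 6637.2 km = 6.6372×10⁶ m.
r₂ = 6371 + 18250 = 24621 km = 2.4621×10⁷ m.
Transfer ellipse a_t = (r₁ + r₂)/2 = 1.563×10⁷ m.
At r₁: circular v_c1 = √(μ/r₁) = 7750 m/s; transfer-perigee v_p = √[μ(2/r₁ − 1/a_t)] = 9727 m/s.
At r₂: circular v_c2 = √(μ/r₂) = 4024 m/s; transfer-apogee v_a = √[μ(2/r₂ − 1/a_t)] = 2622 m/s.
Δv₂ = v_c2 − v_a = 1402 m/s.
= 1.402 km/s.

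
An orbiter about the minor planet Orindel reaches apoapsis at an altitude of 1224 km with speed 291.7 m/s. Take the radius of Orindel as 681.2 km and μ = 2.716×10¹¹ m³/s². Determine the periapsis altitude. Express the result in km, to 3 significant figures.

r_a = 681.2 + 1224 = 1905.2 km = 1.905×10⁶ m.
Specific energy ε = v²/2 − μ/r = -1.000×10⁵ J/kg, so a = −μ/(2ε) = 1.358×10⁶ m.
The apsides satisfy r_p + r_a = 2a, so the periapsis radius is 2a − r_a = 8.105×10⁵ m = 810.45 km.
Periapsis altitude = 810.45 − 681.2 = 129.25 km.

periapsis altitude ≈ 129 km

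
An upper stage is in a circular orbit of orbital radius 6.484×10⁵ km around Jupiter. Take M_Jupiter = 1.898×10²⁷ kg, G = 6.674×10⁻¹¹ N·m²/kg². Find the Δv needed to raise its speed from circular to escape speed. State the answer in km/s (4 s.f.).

μ = GM = 6.674×10⁻¹¹ × 1.898×10²⁷ = 1.267×10¹⁷ m³/s².
r = 6.484×10⁵ km = 6.484×10⁸ m.
Circular speed v_c = √(μ/r) = 13980 m/s.
Escape speed v_esc = √(2μ/r) = √2 × v_c = 19770 m/s.
Δv = v_esc − v_c = 5790 m/s = 5.790 km/s.

Δv ≈ 5.790 km/s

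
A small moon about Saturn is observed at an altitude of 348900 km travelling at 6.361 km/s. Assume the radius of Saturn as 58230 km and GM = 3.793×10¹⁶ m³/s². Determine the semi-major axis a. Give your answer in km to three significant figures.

a ≈ 2.60×10⁵ km

r = 58230 + 348900 = 4.0713×10⁵ km = 4.071×10⁸ m.
Specific orbital energy ε = v²/2 − μ/r = (6361)²/2 − 3.793×10¹⁶/4.071×10⁸ = -7.293×10⁷ J/kg.
Since ε = −μ/(2a), a = −μ/(2ε) = 2.600×10⁸ m = 2.6003×10⁵ km.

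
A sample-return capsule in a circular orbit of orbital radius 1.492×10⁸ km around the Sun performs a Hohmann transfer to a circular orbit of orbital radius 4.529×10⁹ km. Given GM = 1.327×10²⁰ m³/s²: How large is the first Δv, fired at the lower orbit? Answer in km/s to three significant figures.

r₁ = 1.492×10⁸ km = 1.492×10¹¹ m.
r₂ = 4.529×10⁹ km = 4.529×10¹² m.
Transfer ellipse a_t = (r₁ + r₂)/2 = 2.339×10¹² m.
At r₁: circular v_c1 = √(μ/r₁) = 29820 m/s; transfer-perihelion v_p = √[μ(2/r₁ − 1/a_t)] = 41500 m/s.
Δv₁ = v_p − v_c1 = 11680 m/s.
= 11.68 km/s.

Δv ≈ 11.7 km/s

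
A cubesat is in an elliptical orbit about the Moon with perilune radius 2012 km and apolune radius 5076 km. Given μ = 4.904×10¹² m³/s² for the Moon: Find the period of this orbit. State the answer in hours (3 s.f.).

T ≈ 5.26 hours

Semi-major axis a = (r_p + r_a)/2 = (2012.0 + 5076.0)/2 = 3544.0 km = 3.544×10⁶ m.
By Kepler's third law T = 2π√(a³/μ) = 2π × 3.013×10³ = 1.893×10⁴ s.
= 5.258 hours.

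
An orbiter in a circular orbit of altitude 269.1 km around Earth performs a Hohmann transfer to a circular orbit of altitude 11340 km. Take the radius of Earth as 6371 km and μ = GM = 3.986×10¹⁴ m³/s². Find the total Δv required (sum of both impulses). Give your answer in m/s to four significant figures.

Δv_total ≈ 2837 m/s

r₁ = 6371 + 269.1 = 6640.1 km = 6.6401×10⁶ m.
r₂ = 6371 + 11340 = 17711 km = 1.7711×10⁷ m.
Transfer ellipse a_t = (r₁ + r₂)/2 = 1.218×10⁷ m.
At r₁: circular v_c1 = √(μ/r₁) = 7748 m/s; transfer-perigee v_p = √[μ(2/r₁ − 1/a_t)] = 9345 m/s.
Δv₁ = v_p − v_c1 = 1597 m/s.
At r₂: circular v_c2 = √(μ/r₂) = 4744 m/s; transfer-apogee v_a = √[μ(2/r₂ − 1/a_t)] = 3503 m/s.
Δv₂ = v_c2 − v_a = 1241 m/s.
Total Δv = Δv₁ + Δv₂ = 2837 m/s.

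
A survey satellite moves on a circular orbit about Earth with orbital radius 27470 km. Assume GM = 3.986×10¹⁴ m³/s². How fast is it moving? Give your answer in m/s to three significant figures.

r = 27470 km = 2.747×10⁷ m.
For a circular orbit v = √(μ/r) = √(3.986×10¹⁴ / 2.747×10⁷) = √(1.451×10⁷) = 3809 m/s.

v ≈ 3810 m/s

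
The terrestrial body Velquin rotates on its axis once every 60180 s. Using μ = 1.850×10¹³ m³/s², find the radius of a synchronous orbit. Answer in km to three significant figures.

A synchronous orbit has period T, so by Kepler's third law a = (μT²/4π²)^(1/3).
μT²/4π² = 1.850×10¹³ × (6.018×10⁴)² / 39.48 = 1.697×10²¹ m³.
a = 1.193×10⁷ m = 11928 km.

r_sync ≈ 11900 km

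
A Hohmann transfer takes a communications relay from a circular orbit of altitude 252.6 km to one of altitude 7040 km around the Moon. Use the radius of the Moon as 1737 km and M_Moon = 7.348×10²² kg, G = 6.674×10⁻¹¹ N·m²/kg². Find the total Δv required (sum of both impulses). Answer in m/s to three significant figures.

μ = GM = 6.674×10⁻¹¹ × 7.348×10²² = 4.904×10¹² m³/s².
r₁ = 1737 + 252.6 = 1989.6 km = 1.9896×10⁶ m.
r₂ = 1737 + 7040 = 8777.0 km = 8.7770×10⁶ m.
Transfer ellipse a_t = (r₁ + r₂)/2 = 5.383×10⁶ m.
At r₁: circular v_c1 = √(μ/r₁) = 1570 m/s; transfer-perilune v_p = √[μ(2/r₁ − 1/a_t)] = 2005 m/s.
Δv₁ = v_p − v_c1 = 434.7 m/s.
At r₂: circular v_c2 = √(μ/r₂) = 747.5 m/s; transfer-apolune v_a = √[μ(2/r₂ − 1/a_t)] = 454.4 m/s.
Δv₂ = v_c2 − v_a = 293.1 m/s.
Total Δv = Δv₁ + Δv₂ = 727.8 m/s.

Δv_total ≈ 728 m/s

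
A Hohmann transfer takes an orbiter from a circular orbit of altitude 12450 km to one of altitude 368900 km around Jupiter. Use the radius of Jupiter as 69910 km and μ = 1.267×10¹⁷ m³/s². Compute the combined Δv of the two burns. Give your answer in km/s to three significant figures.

Δv_total ≈ 19.1 km/s

r₁ = 69910 + 12450 = 82360 km = 8.2360×10⁷ m.
r₂ = 69910 + 368900 = 438810 km = 4.3881×10⁸ m.
Transfer ellipse a_t = (r₁ + r₂)/2 = 2.606×10⁸ m.
At r₁: circular v_c1 = √(μ/r₁) = 39220 m/s; transfer-perijove v_p = √[μ(2/r₁ − 1/a_t)] = 50900 m/s.
Δv₁ = v_p − v_c1 = 11680 m/s.
At r₂: circular v_c2 = √(μ/r₂) = 16990 m/s; transfer-apojove v_a = √[μ(2/r₂ − 1/a_t)] = 9553 m/s.
Δv₂ = v_c2 − v_a = 7439 m/s.
Total Δv = Δv₁ + Δv₂ = 19110 m/s = 19.11 km/s.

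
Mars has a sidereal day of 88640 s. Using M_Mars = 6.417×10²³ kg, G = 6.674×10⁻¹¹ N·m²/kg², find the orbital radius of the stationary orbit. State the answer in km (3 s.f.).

r_sync ≈ 20400 km

μ = GM = 6.674×10⁻¹¹ × 6.417×10²³ = 4.283×10¹³ m³/s².
A synchronous orbit has period T, so by Kepler's third law a = (μT²/4π²)^(1/3).
μT²/4π² = 4.283×10¹³ × (8.864×10⁴)² / 39.48 = 8.524×10²¹ m³.
a = 2.043×10⁷ m = 20427 km.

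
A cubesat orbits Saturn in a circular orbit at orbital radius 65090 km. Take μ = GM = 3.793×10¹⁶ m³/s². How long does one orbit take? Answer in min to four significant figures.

T ≈ 282.4 min

r = 65090 km = 6.509×10⁷ m.
Kepler's third law: T = 2π√(r³/μ) = 2π√((6.509×10⁷)³ / 3.793×10¹⁶).
r³/μ = 7.270×10⁶ s², so T = 2π × 2.696×10³ = 1.694×10⁴ s.
Converting: 1.694×10⁴ s ÷ 60.00 = 282.4 min.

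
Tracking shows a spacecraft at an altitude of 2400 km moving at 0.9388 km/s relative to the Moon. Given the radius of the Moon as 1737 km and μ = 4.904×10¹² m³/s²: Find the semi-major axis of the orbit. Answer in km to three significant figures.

r = 1737 + 2400 = 4137.0 km = 4.137×10⁶ m.
Specific orbital energy ε = v²/2 − μ/r = (938.8)²/2 − 4.904×10¹²/4.137×10⁶ = -7.447×10⁵ J/kg.
Since ε = −μ/(2a), a = −μ/(2ε) = 3.292×10⁶ m = 3292.5 km.

a ≈ 3290 km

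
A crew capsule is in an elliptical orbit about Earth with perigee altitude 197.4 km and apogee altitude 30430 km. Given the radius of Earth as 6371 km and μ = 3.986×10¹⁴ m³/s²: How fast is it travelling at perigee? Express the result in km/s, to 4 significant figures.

v ≈ 10.15 km/s

r_p = 6371 + 197.4 = 6568.4 km = 6.5684×10⁶ m.
r_a = 6371 + 30430 = 36801 km = 3.6801×10⁷ m.
Semi-major axis a = (r_p + r_a)/2 = 21685 km = 2.168×10⁷ m.
Vis-viva: v² = μ(2/r − 1/a) = 3.986×10¹⁴ × (3.045×10⁻⁷ − 4.612×10⁻⁸) = 1.030×10⁸ m²/s².
v = 10150 m/s = 10.15 km/s.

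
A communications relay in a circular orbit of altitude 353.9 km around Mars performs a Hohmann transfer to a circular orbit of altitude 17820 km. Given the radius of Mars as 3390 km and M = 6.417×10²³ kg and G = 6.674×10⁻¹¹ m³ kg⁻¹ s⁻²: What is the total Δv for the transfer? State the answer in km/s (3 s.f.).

μ = GM = 6.674×10⁻¹¹ × 6.417×10²³ = 4.283×10¹³ m³/s².
r₁ = 3390 + 353.9 = 3743.9 km = 3.7439×10⁶ m.
r₂ = 3390 + 17820 = 21210 km = 2.1210×10⁷ m.
Transfer ellipse a_t = (r₁ + r₂)/2 = 1.248×10⁷ m.
At r₁: circular v_c1 = √(μ/r₁) = 3382 m/s; transfer-periapsis v_p = √[μ(2/r₁ − 1/a_t)] = 4410 m/s.
Δv₁ = v_p − v_c1 = 1028 m/s.
At r₂: circular v_c2 = √(μ/r₂) = 1421 m/s; transfer-apoapsis v_a = √[μ(2/r₂ − 1/a_t)] = 778.4 m/s.
Δv₂ = v_c2 − v_a = 642.6 m/s.
Total Δv = Δv₁ + Δv₂ = 1670 m/s = 1.670 km/s.

Δv_total ≈ 1.67 km/s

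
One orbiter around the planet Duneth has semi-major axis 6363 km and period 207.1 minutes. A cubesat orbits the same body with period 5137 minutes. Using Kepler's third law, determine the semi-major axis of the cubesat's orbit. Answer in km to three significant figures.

a₂ ≈ 54100 km

Kepler's third law: a³ ∝ T², so a₂ = a₁ (T₂/T₁)^(2/3).
T₂/T₁ = 24.80, (T₂/T₁)^(2/3) = 8.505.
a₂ = 6363 × 8.505 = 54120 km.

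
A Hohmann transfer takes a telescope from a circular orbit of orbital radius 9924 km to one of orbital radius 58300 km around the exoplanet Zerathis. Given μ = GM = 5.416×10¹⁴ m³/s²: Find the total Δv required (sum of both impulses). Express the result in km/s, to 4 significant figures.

Δv_total ≈ 3.674 km/s

r₁ = 9924 km = 9.924×10⁶ m.
r₂ = 58300 km = 5.830×10⁷ m.
Transfer ellipse a_t = (r₁ + r₂)/2 = 3.411×10⁷ m.
At r₁: circular v_c1 = √(μ/r₁) = 7387 m/s; transfer-periapsis v_p = √[μ(2/r₁ − 1/a_t)] = 9658 m/s.
Δv₁ = v_p − v_c1 = 2270 m/s.
At r₂: circular v_c2 = √(μ/r₂) = 3048 m/s; transfer-apoapsis v_a = √[μ(2/r₂ − 1/a_t)] = 1644 m/s.
Δv₂ = v_c2 − v_a = 1404 m/s.
Total Δv = Δv₁ + Δv₂ = 3674 m/s = 3.674 km/s.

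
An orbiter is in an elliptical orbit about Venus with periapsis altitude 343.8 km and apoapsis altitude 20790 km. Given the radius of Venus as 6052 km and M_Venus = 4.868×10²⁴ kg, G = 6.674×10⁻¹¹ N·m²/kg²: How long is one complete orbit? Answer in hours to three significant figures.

μ = GM = 6.674×10⁻¹¹ × 4.868×10²⁴ = 3.249×10¹⁴ m³/s².
r_p = 6052 + 343.8 = 6395.8 km = 6.3958×10⁶ m.
r_a = 6052 + 20790 = 26842 km = 2.6842×10⁷ m.
Semi-major axis a = (r_p + r_a)/2 = (6395.8 + 26842)/2 = 16619 km = 1.662×10⁷ m.
By Kepler's third law T = 2π√(a³/μ) = 2π × 3.759×10³ = 2.362×10⁴ s.
= 6.560 hours.

T ≈ 6.56 hours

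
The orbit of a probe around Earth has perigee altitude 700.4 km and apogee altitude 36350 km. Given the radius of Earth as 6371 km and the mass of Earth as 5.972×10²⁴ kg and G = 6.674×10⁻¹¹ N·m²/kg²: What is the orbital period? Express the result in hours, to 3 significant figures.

μ = GM = 6.674×10⁻¹¹ × 5.972×10²⁴ = 3.986×10¹⁴ m³/s².
r_p = 6371 + 700.4 = 7071.4 km = 7.0714×10⁶ m.
r_a = 6371 + 36350 = 42721 km = 4.2721×10⁷ m.
Semi-major axis a = (r_p + r_a)/2 = (7071.4 + 42721)/2 = 24896 km = 2.490×10⁷ m.
By Kepler's third law T = 2π√(a³/μ) = 2π × 6.222×10³ = 3.910×10⁴ s.
= 10.86 hours.

T ≈ 10.9 hours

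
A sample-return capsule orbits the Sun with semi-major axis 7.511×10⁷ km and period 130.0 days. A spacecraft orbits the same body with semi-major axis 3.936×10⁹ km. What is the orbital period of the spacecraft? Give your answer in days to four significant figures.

T₂ ≈ 49320 days

Kepler's third law: T² ∝ a³, so T₂ = T₁ (a₂/a₁)^(3/2).
a₂/a₁ = 52.40, (a₂/a₁)^(3/2) = 379.3.
T₂ = 130.0 × 379.3 = 49320 days.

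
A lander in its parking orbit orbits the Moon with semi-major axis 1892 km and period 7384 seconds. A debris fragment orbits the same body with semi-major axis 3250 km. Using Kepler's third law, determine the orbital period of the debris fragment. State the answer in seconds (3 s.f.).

T₂ ≈ 16600 seconds

Kepler's third law: T² ∝ a³, so T₂ = T₁ (a₂/a₁)^(3/2).
a₂/a₁ = 1.718, (a₂/a₁)^(3/2) = 2.251.
T₂ = 7384 × 2.251 = 16620 seconds.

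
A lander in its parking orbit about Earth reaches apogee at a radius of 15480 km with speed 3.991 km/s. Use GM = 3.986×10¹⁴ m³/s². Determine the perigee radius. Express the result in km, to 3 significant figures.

r_a = 1.548×10⁷ m.
Specific energy ε = v²/2 − μ/r = -1.779×10⁷ J/kg, so a = −μ/(2ε) = 1.121×10⁷ m.
The apsides satisfy r_p + r_a = 2a, so the perigee radius is 2a − r_a = 6.932×10⁶ m = 6931.8 km.

perigee radius ≈ 6930 km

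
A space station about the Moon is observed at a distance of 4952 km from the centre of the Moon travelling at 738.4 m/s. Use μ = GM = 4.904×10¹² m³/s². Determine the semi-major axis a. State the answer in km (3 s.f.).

a ≈ 3420 km

r = 4.952×10⁶ m.
Vis-viva rearranged: 1/a = 2/r − v²/μ = 4.039×10⁻⁷ − 1.112×10⁻⁷ = 2.927×10⁻⁷ m⁻¹.
a = 3.417×10⁶ m = 3416.5 km.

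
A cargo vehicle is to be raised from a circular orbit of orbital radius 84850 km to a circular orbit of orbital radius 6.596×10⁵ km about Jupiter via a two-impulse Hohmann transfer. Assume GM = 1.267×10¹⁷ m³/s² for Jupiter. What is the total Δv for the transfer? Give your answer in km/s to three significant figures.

Δv_total ≈ 20.0 km/s

r₁ = 84850 km = 8.485×10⁷ m.
r₂ = 6.596×10⁵ km = 6.596×10⁸ m.
Transfer ellipse a_t = (r₁ + r₂)/2 = 3.722×10⁸ m.
At r₁: circular v_c1 = √(μ/r₁) = 38640 m/s; transfer-perijove v_p = √[μ(2/r₁ − 1/a_t)] = 51440 m/s.
Δv₁ = v_p − v_c1 = 12800 m/s.
At r₂: circular v_c2 = √(μ/r₂) = 13860 m/s; transfer-apojove v_a = √[μ(2/r₂ − 1/a_t)] = 6617 m/s.
Δv₂ = v_c2 − v_a = 7242 m/s.
Total Δv = Δv₁ + Δv₂ = 20040 m/s = 20.04 km/s.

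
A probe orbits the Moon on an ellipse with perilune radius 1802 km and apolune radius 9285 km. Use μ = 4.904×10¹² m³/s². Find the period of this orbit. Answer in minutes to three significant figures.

Semi-major axis a = (r_p + r_a)/2 = (1802.0 + 9285.0)/2 = 5543.5 km = 5.544×10⁶ m.
By Kepler's third law T = 2π√(a³/μ) = 2π × 5.894×10³ = 3.703×10⁴ s.
= 617.2 minutes.

T ≈ 617 minutes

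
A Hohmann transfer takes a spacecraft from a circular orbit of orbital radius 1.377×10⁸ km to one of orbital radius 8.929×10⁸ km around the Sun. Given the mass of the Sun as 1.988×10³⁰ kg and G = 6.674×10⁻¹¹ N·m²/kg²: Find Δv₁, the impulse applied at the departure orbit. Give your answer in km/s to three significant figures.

μ = GM = 6.674×10⁻¹¹ × 1.988×10³⁰ = 1.327×10²⁰ m³/s².
r₁ = 1.377×10⁸ km = 1.377×10¹¹ m.
r₂ = 8.929×10⁸ km = 8.929×10¹¹ m.
Transfer ellipse a_t = (r₁ + r₂)/2 = 5.153×10¹¹ m.
At r₁: circular v_c1 = √(μ/r₁) = 31040 m/s; transfer-perihelion v_p = √[μ(2/r₁ − 1/a_t)] = 40860 m/s.
Δv₁ = v_p − v_c1 = 9820 m/s.
= 9.820 km/s.

Δv ≈ 9.82 km/s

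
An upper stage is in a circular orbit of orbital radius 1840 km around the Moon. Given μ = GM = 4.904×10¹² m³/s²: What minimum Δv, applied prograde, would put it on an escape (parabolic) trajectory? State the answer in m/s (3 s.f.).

Δv ≈ 676 m/s

r = 1840 km = 1.840×10⁶ m.
Circular speed v_c = √(μ/r) = 1633 m/s.
Escape speed v_esc = √(2μ/r) = √2 × v_c = 2309 m/s.
Δv = v_esc − v_c = 676.2 m/s.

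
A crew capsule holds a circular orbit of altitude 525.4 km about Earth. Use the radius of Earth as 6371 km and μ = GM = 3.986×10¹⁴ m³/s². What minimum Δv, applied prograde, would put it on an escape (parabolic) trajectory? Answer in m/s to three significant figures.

r = 6371 + 525.4 = 6896.4 km = 6.8964×10⁶ m.
Circular speed v_c = √(μ/r) = 7603 m/s.
Escape speed v_esc = √(2μ/r) = √2 × v_c = 10750 m/s.
Δv = v_esc − v_c = 3149 m/s.

Δv ≈ 3150 m/s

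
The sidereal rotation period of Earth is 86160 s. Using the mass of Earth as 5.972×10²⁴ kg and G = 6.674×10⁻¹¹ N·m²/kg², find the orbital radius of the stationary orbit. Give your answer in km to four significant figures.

r_sync ≈ 42160 km

μ = GM = 6.674×10⁻¹¹ × 5.972×10²⁴ = 3.986×10¹⁴ m³/s².
A synchronous orbit has period T, so by Kepler's third law a = (μT²/4π²)^(1/3).
μT²/4π² = 3.986×10¹⁴ × (8.616×10⁴)² / 39.48 = 7.495×10²² m³.
a = 4.216×10⁷ m = 42162 km.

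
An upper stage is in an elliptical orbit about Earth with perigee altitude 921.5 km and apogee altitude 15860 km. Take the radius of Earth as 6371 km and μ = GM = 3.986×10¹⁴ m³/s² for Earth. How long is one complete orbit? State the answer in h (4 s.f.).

T ≈ 4.958 h

r_p = 6371 + 921.5 = 7292.5 km = 7.2925×10⁶ m.
r_a = 6371 + 15860 = 22231 km = 2.2231×10⁷ m.
Semi-major axis a = (r_p + r_a)/2 = (7292.5 + 22231)/2 = 14762 km = 1.476×10⁷ m.
By Kepler's third law T = 2π√(a³/μ) = 2π × 2.841×10³ = 1.785×10⁴ s.
= 4.958 h.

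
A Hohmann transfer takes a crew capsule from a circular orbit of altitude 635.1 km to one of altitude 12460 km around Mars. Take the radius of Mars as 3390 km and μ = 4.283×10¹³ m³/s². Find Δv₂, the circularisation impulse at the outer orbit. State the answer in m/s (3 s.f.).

r₁ = 3390 + 635.1 = 4025.1 km = 4.0251×10⁶ m.
r₂ = 3390 + 12460 = 15850 km = 1.5850×10⁷ m.
Transfer ellipse a_t = (r₁ + r₂)/2 = 9.938×10⁶ m.
At r₁: circular v_c1 = √(μ/r₁) = 3262 m/s; transfer-periapsis v_p = √[μ(2/r₁ − 1/a_t)] = 4120 m/s.
At r₂: circular v_c2 = √(μ/r₂) = 1644 m/s; transfer-apoapsis v_a = √[μ(2/r₂ − 1/a_t)] = 1046 m/s.
Δv₂ = v_c2 − v_a = 597.7 m/s.

Δv ≈ 598 m/s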